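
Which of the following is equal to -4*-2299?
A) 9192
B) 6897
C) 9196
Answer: C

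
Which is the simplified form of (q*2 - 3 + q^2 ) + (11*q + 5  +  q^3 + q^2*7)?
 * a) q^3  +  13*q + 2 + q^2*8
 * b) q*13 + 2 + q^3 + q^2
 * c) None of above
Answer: a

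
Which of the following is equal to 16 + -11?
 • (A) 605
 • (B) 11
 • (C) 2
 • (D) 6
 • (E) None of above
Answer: E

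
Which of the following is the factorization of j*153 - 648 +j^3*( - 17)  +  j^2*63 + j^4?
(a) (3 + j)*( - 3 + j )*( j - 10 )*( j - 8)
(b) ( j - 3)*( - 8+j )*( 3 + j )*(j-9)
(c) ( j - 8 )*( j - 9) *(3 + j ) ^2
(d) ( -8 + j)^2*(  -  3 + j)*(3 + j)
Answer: b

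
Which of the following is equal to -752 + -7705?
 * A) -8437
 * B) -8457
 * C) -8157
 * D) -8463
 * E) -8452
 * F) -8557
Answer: B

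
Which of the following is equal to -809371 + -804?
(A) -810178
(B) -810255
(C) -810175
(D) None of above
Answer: C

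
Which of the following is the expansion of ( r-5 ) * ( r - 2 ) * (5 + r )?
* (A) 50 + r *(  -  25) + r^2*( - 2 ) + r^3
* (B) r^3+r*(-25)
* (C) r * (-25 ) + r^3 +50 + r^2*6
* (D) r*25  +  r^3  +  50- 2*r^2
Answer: A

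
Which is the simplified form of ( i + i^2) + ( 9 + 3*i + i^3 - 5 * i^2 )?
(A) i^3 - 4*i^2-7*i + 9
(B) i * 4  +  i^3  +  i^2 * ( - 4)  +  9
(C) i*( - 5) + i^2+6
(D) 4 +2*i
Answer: B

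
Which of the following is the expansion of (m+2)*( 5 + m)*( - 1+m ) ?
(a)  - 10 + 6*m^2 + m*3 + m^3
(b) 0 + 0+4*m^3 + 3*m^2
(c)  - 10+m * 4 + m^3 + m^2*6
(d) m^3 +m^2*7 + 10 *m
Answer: a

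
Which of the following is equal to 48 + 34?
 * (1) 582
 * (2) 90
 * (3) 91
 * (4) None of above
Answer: 4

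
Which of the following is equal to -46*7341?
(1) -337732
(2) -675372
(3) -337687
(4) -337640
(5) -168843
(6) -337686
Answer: 6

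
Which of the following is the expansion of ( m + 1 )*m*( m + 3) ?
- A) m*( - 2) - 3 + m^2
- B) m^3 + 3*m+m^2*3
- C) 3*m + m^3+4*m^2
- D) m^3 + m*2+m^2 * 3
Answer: C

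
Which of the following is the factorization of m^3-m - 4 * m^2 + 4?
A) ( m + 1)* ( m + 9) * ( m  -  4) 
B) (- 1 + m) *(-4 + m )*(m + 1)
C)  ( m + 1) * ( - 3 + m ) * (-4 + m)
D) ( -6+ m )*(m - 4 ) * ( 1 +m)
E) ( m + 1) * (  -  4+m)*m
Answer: B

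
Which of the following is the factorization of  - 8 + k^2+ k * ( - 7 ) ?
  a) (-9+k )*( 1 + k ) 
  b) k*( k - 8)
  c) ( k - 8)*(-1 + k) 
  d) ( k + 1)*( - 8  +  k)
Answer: d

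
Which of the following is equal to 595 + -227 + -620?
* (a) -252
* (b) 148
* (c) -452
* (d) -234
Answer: a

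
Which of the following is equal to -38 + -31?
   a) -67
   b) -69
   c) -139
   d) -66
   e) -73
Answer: b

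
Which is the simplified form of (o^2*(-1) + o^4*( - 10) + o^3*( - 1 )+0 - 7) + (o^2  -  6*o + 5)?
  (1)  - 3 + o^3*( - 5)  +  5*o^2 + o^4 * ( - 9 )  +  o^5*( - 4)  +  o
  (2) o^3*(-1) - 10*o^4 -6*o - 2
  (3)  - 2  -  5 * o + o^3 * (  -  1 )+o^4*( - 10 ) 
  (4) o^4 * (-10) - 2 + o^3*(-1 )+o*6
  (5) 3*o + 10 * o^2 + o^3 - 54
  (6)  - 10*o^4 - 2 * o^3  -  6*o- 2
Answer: 2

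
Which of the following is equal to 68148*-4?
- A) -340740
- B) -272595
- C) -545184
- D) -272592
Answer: D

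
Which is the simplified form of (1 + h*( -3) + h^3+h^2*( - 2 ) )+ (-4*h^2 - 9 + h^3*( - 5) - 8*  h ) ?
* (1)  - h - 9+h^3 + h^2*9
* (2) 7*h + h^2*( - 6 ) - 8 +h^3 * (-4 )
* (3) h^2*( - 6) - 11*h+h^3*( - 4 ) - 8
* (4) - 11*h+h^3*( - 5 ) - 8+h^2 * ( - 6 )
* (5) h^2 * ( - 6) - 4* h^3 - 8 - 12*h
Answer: 3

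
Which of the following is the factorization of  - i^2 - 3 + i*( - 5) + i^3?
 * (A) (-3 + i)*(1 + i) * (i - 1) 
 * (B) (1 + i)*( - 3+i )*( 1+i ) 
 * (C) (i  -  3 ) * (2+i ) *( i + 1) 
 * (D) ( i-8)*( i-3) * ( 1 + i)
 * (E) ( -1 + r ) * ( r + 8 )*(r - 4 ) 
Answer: B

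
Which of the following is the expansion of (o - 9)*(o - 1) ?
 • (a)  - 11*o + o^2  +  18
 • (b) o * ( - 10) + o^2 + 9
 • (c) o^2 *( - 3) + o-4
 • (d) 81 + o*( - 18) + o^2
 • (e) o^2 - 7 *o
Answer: b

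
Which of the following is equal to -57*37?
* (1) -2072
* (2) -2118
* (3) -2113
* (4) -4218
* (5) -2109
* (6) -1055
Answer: 5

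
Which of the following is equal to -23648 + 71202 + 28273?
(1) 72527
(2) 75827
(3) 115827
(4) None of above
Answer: 2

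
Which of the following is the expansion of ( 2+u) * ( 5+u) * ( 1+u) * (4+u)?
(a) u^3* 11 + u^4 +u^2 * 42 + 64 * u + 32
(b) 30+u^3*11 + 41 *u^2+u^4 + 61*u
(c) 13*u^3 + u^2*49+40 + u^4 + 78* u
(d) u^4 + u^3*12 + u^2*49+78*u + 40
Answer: d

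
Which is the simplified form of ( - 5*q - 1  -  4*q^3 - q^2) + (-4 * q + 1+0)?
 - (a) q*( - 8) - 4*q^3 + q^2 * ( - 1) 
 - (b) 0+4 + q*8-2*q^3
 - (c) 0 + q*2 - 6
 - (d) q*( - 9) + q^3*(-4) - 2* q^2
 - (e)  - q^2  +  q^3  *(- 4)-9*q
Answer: e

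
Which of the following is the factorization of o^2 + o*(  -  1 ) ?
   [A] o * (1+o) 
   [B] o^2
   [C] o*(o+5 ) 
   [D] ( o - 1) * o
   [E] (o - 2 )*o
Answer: D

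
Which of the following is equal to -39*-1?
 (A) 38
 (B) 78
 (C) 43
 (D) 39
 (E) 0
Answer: D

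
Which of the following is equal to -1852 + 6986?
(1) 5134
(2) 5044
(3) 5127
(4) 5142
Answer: 1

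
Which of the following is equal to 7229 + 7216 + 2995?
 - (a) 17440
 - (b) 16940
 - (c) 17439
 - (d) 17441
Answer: a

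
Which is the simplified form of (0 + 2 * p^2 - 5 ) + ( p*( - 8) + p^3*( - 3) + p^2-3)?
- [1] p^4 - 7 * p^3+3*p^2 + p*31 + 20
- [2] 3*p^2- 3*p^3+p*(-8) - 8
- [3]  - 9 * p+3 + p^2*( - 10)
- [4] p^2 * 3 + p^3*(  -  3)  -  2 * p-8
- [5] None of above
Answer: 2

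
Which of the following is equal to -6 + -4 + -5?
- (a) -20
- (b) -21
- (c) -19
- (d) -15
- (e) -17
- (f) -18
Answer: d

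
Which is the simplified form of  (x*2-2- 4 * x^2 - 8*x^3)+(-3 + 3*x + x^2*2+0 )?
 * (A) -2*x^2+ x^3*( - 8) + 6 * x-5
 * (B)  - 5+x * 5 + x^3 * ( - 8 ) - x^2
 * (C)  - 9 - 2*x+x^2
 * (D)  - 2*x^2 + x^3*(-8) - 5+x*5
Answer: D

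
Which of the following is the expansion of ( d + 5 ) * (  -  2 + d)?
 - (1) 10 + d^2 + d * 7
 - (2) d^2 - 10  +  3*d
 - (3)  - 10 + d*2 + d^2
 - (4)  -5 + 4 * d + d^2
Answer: 2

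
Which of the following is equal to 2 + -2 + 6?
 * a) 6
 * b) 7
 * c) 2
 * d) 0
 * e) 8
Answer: a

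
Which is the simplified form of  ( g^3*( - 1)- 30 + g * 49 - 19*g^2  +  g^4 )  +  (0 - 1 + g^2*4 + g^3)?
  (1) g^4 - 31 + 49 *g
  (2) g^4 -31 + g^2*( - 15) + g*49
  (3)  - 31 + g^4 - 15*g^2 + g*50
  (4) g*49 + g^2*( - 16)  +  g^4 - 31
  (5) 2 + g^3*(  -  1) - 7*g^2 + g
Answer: 2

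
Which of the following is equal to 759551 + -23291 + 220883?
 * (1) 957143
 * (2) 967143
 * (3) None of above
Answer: 1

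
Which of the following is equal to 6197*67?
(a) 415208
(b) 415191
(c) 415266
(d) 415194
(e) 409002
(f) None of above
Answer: f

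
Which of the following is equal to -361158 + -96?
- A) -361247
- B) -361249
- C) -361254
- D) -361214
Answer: C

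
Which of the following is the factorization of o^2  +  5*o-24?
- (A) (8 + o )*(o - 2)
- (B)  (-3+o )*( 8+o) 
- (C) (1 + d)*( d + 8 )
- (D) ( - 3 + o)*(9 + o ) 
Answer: B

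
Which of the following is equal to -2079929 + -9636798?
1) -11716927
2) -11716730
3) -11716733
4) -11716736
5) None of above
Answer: 5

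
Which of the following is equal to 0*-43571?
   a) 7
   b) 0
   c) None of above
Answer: b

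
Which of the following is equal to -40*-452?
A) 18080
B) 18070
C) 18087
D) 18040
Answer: A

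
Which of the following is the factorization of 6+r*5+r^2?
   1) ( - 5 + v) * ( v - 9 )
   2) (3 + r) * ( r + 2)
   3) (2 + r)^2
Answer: 2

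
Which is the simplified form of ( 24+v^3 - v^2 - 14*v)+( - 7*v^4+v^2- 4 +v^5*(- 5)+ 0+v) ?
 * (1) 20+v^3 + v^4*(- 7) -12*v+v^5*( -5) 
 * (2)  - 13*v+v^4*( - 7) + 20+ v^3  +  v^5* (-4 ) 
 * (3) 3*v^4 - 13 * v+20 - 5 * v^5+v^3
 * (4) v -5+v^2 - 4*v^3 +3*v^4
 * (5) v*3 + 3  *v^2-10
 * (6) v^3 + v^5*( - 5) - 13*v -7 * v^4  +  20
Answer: 6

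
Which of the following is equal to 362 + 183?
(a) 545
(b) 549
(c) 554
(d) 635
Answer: a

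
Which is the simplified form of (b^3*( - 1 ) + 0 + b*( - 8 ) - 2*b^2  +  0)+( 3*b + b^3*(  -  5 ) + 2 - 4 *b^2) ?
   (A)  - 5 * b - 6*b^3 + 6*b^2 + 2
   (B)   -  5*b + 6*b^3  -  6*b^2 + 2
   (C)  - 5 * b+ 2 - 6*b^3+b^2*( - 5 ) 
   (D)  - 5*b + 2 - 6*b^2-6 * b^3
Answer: D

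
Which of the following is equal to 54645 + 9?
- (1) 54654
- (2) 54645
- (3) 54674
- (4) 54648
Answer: 1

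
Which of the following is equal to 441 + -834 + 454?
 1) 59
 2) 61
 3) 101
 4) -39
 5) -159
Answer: 2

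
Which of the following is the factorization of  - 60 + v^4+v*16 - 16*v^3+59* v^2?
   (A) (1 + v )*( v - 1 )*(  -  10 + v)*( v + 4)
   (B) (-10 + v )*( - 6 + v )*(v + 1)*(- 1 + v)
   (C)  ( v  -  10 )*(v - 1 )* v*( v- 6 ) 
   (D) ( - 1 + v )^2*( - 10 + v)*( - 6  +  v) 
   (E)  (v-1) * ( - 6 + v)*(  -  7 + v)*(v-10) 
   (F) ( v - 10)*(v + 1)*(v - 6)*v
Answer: B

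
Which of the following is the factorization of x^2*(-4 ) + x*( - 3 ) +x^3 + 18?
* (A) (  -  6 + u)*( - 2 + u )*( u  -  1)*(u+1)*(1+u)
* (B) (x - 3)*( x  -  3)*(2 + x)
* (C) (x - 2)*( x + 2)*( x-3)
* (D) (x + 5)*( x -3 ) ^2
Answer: B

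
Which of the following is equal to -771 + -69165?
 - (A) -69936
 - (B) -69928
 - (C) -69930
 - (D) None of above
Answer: A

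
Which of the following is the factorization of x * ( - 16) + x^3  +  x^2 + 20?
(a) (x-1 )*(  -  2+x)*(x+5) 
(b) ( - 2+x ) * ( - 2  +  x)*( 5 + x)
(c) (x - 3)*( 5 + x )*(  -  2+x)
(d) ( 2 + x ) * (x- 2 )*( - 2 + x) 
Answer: b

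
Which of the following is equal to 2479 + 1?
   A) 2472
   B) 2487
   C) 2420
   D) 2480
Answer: D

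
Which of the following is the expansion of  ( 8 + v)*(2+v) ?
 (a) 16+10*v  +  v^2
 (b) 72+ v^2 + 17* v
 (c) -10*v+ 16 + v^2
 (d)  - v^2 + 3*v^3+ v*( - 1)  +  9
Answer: a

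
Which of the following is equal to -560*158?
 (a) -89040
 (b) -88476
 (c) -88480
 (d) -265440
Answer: c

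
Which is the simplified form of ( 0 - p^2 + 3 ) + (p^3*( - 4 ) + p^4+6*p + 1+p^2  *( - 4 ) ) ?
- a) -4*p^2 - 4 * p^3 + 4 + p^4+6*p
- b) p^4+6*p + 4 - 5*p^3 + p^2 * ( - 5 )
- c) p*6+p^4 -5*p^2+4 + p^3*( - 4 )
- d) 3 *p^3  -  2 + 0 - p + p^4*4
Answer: c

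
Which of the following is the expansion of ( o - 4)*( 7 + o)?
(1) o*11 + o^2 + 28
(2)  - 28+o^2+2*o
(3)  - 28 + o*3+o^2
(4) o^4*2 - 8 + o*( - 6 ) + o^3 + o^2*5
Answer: 3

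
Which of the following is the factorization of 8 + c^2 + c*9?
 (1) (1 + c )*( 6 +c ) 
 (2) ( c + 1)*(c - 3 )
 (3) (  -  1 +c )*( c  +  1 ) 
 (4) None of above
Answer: 4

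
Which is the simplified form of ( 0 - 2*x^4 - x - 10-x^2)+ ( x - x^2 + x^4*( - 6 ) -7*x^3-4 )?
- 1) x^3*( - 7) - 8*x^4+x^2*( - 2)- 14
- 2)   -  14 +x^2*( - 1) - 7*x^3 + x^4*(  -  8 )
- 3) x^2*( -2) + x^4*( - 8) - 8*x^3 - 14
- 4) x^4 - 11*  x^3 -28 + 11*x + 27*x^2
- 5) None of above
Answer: 1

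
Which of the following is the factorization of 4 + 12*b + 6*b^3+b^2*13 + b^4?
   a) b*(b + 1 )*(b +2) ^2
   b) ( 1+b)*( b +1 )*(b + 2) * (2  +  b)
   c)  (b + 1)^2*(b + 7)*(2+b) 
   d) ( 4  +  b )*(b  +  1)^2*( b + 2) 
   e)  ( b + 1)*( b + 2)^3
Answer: b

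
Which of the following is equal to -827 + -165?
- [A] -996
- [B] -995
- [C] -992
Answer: C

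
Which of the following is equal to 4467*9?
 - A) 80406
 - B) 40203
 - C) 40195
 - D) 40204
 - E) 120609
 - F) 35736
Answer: B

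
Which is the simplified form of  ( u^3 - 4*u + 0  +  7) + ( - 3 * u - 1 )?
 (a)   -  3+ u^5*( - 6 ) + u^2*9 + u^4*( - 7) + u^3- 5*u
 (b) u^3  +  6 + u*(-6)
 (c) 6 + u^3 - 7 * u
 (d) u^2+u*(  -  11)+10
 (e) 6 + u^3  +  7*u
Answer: c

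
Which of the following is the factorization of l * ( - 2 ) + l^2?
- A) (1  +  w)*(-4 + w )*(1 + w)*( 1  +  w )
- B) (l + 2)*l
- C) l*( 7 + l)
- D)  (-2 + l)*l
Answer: D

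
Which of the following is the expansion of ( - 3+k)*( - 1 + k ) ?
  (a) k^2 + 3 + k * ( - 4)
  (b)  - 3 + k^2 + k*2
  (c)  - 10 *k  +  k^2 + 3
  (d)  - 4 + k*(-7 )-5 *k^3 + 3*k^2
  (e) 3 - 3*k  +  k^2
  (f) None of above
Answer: a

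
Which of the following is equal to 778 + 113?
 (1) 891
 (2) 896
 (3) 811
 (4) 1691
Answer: 1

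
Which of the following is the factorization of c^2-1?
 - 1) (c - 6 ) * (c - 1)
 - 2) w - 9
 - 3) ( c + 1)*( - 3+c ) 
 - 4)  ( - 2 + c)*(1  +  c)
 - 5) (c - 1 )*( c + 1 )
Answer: 5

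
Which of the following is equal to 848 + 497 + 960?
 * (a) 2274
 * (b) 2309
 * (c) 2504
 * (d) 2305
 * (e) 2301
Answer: d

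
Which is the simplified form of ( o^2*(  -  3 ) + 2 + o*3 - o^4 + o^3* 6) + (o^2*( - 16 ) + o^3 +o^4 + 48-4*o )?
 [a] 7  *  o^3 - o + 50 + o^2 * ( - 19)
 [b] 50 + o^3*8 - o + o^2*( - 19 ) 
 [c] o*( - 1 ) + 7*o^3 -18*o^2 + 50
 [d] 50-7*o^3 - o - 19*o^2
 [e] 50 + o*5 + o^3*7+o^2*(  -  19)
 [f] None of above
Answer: a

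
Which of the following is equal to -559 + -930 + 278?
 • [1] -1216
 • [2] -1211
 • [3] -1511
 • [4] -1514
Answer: 2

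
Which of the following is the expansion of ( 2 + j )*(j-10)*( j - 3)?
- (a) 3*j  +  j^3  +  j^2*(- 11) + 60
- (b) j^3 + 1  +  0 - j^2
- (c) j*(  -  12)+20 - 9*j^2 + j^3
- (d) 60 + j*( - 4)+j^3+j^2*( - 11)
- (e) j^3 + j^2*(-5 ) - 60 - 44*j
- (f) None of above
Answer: f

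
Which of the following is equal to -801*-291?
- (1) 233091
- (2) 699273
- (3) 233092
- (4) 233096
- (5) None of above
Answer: 1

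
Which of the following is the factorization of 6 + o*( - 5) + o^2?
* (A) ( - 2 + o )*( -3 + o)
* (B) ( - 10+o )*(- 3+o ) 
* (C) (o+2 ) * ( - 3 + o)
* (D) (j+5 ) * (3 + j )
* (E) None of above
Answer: A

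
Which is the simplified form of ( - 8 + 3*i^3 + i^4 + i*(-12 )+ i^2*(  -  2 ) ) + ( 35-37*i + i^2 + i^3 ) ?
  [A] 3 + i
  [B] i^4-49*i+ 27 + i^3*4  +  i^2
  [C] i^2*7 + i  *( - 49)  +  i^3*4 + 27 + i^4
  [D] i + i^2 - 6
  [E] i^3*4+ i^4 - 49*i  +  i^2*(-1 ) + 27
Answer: E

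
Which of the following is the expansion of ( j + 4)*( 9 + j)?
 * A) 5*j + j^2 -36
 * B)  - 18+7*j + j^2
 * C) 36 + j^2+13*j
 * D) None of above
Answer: C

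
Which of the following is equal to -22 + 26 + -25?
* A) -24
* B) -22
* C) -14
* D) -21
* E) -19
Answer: D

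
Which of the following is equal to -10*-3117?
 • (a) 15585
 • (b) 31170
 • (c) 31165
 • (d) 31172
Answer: b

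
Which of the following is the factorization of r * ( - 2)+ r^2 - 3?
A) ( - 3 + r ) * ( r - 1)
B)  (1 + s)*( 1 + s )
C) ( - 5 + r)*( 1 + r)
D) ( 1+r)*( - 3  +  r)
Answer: D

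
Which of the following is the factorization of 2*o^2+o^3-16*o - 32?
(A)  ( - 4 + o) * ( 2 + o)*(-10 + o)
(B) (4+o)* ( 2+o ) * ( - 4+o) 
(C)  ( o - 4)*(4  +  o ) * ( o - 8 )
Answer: B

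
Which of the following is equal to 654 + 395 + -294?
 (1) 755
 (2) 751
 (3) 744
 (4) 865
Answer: 1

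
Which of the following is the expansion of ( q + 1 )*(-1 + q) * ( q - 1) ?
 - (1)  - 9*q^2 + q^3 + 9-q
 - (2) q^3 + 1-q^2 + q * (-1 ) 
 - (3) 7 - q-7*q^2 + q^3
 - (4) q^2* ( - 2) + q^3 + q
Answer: 2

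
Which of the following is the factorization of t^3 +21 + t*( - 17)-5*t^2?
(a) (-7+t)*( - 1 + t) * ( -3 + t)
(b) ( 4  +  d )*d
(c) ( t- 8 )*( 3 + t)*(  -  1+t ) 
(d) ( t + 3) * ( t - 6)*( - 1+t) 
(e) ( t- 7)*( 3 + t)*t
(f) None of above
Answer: f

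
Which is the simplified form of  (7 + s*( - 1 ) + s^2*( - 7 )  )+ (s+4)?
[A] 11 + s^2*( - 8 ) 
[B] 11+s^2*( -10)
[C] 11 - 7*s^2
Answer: C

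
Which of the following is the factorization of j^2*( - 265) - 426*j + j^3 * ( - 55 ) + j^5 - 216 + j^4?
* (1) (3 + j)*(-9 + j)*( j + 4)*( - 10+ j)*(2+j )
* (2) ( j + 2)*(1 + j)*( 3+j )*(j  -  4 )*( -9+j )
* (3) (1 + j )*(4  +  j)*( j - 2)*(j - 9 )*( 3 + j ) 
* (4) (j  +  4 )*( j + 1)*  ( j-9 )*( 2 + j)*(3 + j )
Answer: 4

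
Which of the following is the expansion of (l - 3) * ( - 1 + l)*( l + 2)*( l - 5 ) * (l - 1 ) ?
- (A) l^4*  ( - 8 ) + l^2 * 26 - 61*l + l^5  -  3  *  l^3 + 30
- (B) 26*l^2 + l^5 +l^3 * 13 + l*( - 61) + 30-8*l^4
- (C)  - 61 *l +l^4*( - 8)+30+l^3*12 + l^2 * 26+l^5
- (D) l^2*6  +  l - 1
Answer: C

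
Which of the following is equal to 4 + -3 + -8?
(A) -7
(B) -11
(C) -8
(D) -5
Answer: A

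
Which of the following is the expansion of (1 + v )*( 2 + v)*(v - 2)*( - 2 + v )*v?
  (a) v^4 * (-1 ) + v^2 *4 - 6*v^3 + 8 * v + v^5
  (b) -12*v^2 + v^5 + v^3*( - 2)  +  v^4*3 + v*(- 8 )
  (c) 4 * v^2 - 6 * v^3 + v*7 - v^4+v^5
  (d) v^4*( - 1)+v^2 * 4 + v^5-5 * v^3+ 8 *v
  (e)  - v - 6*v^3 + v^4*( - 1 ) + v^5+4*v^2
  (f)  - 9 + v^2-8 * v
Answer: a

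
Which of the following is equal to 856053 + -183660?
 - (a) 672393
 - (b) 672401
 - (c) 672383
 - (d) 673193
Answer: a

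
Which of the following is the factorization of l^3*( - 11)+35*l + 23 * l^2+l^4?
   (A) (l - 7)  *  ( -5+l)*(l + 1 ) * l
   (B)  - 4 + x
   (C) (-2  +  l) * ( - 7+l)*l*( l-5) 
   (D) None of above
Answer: A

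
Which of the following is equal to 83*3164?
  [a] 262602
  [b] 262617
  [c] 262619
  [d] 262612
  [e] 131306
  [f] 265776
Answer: d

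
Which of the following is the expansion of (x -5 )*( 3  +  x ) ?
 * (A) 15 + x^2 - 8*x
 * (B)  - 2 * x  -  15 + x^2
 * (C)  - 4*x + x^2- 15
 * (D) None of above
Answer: B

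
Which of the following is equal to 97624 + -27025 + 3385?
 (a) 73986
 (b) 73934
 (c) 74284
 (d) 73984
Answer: d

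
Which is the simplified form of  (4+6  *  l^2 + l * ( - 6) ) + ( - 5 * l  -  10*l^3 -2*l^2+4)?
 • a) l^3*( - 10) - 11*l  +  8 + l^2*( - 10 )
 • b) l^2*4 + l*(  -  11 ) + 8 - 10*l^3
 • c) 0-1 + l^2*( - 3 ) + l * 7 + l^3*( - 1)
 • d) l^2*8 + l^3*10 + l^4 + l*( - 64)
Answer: b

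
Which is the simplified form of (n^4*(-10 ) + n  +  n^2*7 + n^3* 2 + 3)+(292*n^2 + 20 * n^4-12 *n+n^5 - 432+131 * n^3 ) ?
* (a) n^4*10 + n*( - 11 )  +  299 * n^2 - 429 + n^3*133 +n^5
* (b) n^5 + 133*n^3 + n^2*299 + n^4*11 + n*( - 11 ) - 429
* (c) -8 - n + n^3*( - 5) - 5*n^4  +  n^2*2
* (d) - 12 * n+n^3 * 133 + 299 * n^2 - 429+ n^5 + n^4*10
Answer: a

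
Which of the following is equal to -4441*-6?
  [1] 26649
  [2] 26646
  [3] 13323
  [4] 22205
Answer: 2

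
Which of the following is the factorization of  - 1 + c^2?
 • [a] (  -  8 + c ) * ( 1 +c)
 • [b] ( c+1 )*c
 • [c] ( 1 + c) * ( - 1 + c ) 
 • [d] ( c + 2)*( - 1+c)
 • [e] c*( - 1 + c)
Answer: c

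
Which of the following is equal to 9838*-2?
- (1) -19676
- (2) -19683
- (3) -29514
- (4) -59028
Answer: 1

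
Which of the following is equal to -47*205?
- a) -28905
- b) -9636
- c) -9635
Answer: c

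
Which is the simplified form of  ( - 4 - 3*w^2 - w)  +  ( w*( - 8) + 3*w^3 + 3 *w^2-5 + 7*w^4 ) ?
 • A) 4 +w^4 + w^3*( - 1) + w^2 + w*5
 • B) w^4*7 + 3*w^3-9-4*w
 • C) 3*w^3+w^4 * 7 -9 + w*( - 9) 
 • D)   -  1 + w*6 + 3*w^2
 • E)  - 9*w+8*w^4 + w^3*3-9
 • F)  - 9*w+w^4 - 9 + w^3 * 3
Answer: C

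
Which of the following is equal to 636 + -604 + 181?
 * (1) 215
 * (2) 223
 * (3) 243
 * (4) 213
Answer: 4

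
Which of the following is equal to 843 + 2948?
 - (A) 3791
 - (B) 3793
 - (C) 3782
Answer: A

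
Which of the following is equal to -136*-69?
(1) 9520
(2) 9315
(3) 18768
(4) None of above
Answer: 4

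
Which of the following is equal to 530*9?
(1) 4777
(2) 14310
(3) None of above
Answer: 3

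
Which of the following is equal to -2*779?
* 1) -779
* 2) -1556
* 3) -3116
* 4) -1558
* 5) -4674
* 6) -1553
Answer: 4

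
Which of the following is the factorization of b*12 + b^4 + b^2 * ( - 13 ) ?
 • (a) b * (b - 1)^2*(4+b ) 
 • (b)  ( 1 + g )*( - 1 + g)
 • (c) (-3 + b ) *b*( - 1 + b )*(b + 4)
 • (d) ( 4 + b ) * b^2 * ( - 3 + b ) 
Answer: c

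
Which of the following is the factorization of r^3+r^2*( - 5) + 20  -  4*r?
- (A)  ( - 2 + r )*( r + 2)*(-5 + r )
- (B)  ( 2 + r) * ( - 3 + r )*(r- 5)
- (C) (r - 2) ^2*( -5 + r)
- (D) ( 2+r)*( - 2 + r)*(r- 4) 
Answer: A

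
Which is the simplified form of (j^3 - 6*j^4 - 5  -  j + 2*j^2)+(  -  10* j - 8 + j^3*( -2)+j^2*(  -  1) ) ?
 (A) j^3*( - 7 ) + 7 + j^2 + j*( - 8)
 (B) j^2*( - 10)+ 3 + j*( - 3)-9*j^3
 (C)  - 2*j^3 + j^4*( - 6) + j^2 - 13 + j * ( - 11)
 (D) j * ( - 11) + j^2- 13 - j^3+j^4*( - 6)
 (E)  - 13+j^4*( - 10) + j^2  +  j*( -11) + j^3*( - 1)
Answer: D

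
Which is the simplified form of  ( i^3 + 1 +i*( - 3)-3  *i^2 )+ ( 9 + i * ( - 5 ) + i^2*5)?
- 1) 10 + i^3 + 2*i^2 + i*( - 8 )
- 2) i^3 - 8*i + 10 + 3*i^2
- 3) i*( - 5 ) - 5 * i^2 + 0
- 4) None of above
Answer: 1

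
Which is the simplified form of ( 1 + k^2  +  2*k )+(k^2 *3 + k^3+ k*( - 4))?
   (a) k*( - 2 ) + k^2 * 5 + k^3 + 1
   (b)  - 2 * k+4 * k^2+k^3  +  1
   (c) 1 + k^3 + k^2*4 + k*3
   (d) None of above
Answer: b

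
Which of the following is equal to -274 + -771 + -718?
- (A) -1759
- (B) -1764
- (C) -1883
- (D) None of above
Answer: D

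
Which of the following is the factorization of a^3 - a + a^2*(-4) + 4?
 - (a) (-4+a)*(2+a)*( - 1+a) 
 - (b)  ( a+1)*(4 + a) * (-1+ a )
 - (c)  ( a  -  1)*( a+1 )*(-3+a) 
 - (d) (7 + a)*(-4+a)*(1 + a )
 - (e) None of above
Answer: e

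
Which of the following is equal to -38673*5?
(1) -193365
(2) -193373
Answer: 1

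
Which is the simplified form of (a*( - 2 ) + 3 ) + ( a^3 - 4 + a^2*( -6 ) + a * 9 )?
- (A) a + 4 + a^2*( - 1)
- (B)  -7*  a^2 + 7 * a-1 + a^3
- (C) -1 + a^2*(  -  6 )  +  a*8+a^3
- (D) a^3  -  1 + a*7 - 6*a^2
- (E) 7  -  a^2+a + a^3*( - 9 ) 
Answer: D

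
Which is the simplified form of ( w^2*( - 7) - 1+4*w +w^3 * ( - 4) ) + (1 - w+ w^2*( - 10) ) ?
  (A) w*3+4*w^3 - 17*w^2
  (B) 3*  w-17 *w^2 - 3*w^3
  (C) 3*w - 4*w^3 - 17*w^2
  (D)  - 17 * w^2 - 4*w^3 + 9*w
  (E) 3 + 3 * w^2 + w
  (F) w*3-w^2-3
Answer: C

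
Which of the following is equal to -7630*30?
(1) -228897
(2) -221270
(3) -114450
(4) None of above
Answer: 4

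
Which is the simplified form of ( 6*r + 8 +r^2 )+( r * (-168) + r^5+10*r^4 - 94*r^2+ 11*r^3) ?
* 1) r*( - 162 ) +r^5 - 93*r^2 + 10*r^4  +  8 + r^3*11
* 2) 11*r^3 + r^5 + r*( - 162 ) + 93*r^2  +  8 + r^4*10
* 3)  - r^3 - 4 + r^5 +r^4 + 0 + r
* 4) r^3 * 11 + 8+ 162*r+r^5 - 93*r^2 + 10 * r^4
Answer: 1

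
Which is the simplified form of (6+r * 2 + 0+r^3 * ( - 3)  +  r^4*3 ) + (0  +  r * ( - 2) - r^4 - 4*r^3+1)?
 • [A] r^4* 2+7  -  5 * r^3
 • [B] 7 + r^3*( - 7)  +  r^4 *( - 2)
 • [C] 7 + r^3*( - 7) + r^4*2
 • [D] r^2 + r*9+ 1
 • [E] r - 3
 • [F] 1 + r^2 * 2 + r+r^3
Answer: C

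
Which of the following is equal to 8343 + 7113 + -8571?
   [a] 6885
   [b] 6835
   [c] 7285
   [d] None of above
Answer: a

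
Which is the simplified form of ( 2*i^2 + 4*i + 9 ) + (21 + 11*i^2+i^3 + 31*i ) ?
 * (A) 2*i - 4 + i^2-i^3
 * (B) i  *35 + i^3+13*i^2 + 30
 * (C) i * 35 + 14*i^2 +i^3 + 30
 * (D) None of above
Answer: B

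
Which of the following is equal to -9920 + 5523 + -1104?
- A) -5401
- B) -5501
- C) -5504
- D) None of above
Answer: B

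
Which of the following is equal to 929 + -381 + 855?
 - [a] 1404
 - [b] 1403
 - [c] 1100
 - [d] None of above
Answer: b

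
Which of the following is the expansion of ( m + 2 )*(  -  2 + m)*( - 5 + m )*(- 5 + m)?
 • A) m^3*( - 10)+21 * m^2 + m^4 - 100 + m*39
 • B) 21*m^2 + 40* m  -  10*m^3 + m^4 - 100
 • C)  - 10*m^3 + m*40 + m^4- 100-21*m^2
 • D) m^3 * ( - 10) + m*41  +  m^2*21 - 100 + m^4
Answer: B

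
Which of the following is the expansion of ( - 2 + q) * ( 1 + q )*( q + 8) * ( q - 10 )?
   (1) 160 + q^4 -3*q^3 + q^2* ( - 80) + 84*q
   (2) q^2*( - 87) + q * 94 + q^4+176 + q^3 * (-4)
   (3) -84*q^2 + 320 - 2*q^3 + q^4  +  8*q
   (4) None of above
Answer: 1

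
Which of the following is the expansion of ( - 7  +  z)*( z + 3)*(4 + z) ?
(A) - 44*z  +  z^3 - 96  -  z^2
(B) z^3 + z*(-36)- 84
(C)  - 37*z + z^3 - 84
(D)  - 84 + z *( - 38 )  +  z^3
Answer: C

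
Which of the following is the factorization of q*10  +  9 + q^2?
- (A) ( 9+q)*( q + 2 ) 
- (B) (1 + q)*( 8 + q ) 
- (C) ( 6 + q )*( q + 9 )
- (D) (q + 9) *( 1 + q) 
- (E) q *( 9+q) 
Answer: D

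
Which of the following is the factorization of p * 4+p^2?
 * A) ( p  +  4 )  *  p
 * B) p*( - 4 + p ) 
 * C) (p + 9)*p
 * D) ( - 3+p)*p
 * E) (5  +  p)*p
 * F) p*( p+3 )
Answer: A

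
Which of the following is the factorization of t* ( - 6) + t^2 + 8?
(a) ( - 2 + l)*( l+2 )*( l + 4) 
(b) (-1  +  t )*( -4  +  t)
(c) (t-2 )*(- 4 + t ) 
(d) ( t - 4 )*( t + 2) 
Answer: c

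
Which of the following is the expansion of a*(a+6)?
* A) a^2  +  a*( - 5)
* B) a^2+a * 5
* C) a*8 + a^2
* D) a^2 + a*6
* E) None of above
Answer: D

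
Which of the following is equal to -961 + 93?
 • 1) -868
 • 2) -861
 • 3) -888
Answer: 1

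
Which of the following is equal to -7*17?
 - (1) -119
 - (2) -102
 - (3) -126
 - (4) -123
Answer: 1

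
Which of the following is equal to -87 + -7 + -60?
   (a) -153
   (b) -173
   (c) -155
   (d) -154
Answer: d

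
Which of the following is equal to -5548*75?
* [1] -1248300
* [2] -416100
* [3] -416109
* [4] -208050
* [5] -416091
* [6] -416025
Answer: 2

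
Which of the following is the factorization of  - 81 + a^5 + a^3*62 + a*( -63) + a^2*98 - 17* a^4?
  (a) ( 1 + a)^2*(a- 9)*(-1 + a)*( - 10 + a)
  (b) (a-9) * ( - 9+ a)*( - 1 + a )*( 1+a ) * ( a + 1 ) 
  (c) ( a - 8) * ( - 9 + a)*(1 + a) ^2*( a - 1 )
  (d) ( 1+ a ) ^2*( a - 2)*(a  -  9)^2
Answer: b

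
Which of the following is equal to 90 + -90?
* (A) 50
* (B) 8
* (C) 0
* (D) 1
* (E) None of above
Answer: C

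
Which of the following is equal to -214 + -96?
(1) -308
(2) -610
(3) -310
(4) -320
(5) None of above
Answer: 3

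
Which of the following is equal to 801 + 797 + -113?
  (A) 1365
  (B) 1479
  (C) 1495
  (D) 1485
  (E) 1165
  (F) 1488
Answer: D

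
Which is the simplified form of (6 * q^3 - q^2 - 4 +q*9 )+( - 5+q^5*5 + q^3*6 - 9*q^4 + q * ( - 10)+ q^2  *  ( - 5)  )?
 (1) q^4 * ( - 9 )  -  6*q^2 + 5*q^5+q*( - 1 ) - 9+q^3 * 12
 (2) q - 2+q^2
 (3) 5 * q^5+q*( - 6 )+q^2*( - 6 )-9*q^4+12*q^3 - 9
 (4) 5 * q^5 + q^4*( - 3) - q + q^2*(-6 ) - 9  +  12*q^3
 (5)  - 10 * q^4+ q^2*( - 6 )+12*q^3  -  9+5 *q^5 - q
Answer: 1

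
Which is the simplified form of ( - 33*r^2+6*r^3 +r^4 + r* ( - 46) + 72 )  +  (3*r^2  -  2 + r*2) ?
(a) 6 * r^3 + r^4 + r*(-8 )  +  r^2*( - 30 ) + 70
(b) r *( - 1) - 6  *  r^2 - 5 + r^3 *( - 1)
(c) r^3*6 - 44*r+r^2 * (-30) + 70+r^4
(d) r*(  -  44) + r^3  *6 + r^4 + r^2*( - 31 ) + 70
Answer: c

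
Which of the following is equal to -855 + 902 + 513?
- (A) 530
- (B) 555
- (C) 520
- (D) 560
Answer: D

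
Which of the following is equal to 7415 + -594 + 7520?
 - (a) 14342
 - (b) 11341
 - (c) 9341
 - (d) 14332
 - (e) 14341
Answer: e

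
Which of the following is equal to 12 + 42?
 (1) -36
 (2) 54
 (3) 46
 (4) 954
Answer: 2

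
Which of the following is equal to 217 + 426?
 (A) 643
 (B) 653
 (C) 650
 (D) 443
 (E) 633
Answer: A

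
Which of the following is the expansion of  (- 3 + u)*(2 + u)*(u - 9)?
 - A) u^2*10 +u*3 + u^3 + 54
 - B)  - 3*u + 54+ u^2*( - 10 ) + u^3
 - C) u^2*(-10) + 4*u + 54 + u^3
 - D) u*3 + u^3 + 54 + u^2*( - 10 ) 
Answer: D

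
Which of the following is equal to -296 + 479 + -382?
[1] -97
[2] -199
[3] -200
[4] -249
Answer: 2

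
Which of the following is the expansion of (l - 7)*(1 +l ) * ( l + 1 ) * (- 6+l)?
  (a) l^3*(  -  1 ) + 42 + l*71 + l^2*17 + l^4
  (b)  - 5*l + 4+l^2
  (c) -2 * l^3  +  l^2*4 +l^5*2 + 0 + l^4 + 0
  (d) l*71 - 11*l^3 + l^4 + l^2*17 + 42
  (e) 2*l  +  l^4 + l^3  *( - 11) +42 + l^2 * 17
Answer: d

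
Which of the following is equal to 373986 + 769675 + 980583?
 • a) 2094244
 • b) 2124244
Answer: b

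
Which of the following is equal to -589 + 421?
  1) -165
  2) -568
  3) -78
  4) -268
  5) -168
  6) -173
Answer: 5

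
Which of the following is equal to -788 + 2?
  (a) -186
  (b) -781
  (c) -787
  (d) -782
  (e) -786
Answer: e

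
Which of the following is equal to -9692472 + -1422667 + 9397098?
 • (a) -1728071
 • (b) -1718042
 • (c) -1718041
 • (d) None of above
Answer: c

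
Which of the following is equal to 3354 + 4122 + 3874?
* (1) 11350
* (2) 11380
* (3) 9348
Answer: 1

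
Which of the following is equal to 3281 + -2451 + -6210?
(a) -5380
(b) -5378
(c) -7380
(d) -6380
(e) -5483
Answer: a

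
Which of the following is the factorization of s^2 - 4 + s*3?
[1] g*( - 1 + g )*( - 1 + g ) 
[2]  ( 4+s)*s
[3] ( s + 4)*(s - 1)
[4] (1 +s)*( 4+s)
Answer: 3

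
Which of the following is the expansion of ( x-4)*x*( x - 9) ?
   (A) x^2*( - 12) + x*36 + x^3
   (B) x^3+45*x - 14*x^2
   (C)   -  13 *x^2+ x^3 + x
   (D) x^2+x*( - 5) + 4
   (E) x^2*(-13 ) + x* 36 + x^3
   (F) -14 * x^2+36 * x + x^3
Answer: E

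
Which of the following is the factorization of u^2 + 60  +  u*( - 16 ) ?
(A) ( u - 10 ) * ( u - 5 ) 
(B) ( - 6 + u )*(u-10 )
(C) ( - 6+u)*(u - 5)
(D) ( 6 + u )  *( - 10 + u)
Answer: B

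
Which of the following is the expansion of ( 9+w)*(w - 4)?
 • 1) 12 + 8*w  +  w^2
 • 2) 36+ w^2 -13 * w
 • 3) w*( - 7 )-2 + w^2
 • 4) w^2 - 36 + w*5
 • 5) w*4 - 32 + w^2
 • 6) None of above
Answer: 4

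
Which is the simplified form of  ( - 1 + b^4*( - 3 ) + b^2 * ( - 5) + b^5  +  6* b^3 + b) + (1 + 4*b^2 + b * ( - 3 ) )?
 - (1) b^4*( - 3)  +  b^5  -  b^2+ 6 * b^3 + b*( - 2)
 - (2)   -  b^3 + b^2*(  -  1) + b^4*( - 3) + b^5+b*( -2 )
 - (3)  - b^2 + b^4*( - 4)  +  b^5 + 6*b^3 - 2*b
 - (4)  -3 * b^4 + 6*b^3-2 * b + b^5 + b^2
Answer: 1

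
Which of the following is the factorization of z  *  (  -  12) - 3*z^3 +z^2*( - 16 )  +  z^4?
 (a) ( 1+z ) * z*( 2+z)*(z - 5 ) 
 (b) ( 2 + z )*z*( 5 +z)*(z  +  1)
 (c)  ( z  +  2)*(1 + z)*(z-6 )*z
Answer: c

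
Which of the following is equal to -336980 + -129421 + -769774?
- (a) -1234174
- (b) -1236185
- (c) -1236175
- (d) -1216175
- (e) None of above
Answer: c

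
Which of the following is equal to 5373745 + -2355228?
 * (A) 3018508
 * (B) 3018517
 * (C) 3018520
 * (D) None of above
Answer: B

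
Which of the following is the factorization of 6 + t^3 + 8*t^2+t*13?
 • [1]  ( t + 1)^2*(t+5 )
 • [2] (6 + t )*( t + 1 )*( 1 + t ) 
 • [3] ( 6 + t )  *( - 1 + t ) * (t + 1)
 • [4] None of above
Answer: 2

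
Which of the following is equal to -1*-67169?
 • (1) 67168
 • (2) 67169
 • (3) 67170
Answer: 2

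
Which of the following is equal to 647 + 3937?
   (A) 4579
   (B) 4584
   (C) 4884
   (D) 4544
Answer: B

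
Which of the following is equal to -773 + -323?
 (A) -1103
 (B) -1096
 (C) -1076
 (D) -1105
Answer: B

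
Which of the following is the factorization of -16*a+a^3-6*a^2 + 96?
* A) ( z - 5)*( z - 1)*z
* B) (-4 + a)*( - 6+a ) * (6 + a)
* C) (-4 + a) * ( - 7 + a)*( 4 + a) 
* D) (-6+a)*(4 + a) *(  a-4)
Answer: D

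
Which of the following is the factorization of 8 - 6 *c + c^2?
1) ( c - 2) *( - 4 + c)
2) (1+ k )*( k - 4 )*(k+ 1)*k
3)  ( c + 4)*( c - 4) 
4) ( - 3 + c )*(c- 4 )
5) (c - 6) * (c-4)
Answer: 1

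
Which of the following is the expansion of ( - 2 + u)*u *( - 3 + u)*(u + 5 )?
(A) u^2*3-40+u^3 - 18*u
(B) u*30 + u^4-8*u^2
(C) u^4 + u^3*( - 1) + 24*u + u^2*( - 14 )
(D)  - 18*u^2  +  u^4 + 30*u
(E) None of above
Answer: E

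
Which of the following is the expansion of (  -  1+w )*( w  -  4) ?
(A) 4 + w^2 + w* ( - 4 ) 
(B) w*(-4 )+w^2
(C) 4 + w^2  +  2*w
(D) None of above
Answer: D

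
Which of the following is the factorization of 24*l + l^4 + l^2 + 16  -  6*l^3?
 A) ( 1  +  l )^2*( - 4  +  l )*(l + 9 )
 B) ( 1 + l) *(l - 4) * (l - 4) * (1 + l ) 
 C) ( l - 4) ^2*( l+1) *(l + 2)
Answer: B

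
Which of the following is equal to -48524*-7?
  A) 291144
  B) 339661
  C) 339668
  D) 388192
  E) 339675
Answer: C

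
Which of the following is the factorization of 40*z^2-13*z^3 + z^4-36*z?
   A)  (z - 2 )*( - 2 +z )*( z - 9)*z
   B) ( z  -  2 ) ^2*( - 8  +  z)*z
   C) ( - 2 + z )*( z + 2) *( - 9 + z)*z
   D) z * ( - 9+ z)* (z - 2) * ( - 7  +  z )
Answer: A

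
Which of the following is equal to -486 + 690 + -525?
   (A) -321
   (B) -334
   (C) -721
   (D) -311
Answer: A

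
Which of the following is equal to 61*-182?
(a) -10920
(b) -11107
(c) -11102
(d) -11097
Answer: c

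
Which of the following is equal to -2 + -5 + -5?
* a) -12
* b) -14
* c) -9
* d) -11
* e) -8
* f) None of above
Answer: a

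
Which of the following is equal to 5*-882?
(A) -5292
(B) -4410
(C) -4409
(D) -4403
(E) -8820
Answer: B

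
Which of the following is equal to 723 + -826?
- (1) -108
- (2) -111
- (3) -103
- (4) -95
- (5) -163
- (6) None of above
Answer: 3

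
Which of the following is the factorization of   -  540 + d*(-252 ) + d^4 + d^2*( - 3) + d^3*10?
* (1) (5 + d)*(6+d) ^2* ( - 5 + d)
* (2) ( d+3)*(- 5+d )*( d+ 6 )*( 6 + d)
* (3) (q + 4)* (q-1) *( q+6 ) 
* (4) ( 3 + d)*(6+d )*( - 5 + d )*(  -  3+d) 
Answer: 2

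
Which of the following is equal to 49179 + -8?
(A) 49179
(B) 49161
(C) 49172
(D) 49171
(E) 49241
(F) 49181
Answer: D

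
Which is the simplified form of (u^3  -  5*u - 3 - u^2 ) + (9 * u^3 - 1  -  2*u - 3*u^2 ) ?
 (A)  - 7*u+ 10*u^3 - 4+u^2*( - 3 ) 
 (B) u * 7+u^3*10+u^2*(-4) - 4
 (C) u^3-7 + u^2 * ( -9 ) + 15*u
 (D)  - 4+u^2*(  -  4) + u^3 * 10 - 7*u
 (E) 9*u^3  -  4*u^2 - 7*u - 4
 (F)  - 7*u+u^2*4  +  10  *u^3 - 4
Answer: D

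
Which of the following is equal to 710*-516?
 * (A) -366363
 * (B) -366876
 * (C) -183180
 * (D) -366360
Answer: D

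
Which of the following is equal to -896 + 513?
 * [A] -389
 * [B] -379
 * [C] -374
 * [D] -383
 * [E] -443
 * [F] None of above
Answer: D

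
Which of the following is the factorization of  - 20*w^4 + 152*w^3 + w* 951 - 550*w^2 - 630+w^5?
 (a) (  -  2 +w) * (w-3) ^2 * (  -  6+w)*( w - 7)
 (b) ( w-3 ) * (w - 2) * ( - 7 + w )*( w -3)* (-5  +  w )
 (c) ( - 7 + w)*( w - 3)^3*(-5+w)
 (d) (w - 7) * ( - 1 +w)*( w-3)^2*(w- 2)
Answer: b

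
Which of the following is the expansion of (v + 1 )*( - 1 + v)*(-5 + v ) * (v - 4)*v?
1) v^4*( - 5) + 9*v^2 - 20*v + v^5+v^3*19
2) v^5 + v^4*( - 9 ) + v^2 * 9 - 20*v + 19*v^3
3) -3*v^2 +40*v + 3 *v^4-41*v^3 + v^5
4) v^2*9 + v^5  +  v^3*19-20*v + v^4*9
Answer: 2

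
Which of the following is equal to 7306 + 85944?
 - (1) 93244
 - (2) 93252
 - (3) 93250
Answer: 3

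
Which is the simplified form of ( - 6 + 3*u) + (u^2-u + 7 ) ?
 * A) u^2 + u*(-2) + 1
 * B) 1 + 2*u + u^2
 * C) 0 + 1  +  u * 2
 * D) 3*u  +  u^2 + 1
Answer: B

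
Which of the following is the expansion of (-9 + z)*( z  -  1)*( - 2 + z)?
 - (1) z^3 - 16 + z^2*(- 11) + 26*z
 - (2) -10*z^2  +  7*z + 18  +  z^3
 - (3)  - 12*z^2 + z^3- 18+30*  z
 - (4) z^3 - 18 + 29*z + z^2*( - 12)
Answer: 4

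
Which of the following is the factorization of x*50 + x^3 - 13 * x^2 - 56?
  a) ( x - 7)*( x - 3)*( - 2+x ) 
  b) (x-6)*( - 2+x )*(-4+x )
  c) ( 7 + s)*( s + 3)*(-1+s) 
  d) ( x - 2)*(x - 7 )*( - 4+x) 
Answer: d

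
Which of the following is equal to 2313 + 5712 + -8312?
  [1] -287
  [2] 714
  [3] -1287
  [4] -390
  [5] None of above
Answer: 1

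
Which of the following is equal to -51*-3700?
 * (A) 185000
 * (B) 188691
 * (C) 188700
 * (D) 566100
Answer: C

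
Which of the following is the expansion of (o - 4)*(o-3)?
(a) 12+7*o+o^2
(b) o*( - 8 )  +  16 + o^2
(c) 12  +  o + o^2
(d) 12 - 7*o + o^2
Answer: d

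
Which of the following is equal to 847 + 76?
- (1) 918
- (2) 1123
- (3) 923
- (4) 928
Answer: 3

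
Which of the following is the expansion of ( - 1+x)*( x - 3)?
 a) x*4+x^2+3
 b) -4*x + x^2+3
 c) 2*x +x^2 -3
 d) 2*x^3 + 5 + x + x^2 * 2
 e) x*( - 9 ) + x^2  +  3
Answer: b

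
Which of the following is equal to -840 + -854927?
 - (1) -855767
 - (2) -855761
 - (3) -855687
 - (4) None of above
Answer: 1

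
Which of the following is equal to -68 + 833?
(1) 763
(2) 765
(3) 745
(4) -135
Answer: 2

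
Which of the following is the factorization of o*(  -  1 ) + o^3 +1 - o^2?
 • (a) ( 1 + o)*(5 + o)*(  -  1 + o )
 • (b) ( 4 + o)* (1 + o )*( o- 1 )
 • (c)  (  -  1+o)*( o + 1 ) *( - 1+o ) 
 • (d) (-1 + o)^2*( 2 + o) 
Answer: c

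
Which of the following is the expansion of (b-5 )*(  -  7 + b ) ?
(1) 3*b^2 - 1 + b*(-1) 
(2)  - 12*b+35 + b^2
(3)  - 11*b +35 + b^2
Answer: 2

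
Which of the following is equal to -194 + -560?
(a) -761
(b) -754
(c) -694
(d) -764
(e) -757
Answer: b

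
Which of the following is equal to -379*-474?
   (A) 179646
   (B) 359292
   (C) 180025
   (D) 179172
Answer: A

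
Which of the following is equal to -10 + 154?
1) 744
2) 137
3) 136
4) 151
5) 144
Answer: 5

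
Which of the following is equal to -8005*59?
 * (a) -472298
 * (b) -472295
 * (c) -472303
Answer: b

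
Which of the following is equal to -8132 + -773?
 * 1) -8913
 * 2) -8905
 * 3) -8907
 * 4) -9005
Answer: 2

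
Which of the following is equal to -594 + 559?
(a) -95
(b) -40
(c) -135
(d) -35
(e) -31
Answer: d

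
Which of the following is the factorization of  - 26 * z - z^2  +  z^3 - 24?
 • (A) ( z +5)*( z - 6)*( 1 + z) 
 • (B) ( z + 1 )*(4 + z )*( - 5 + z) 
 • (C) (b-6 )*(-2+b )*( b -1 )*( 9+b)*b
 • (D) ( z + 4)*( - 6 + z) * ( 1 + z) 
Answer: D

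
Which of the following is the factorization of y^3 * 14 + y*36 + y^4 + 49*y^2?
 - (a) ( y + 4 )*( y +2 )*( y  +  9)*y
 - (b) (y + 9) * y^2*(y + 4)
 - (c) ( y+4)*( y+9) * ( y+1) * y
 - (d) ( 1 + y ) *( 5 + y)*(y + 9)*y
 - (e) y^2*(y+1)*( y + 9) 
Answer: c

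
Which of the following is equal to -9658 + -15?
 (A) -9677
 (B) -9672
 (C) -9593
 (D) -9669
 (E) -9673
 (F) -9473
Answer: E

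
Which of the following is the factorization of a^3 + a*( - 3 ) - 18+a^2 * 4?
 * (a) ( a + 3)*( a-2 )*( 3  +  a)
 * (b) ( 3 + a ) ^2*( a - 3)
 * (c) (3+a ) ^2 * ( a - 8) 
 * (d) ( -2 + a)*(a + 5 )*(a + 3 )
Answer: a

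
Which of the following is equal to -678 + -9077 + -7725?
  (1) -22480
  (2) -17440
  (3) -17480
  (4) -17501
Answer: 3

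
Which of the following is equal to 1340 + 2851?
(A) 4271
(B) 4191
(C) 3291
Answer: B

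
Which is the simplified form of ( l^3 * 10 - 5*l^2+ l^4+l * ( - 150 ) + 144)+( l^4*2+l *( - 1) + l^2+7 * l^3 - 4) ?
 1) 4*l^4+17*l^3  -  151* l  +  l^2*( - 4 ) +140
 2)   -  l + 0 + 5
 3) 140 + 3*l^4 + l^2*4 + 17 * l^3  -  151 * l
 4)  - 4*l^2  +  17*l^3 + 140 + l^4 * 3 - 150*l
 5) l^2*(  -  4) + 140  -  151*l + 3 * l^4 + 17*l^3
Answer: 5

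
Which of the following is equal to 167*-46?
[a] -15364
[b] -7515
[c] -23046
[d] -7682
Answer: d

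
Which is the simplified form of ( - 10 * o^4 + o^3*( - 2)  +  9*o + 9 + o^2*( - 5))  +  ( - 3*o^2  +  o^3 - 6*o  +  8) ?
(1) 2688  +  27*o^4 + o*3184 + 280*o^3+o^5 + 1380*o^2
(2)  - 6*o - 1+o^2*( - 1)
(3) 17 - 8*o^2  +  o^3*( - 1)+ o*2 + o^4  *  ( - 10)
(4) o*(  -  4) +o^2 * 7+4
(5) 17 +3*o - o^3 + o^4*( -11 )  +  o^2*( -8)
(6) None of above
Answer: 6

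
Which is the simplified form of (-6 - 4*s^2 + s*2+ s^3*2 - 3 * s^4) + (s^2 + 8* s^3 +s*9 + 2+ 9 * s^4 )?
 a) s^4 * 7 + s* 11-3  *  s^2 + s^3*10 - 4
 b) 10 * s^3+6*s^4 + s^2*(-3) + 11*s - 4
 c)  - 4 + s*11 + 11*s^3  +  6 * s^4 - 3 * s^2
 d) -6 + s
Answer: b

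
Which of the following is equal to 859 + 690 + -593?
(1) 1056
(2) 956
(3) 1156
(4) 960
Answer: 2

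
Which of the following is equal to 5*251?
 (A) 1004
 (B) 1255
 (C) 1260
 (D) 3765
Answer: B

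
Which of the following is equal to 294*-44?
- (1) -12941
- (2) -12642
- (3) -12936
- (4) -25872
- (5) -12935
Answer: 3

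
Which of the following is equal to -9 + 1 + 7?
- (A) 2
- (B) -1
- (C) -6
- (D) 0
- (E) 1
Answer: B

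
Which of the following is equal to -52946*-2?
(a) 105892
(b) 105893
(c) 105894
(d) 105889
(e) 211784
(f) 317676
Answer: a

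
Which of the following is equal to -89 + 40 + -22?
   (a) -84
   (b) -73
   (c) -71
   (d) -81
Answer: c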